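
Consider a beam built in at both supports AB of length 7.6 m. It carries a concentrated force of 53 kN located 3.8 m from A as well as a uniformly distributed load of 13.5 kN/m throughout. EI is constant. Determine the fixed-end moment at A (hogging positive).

M_A = 115.3 kN·m

Take the two fixed-end moments M_A, M_B as redundants; the released structure is the simple span AB.
End rotations of the released simple span under the applied load (×1/EI):
  at A: point load 53 at a = 3.8: Pab(L + b)/(6LEI) = 191.3/EI
  at B: point load 53 at a = 3.8: Pab(L + a)/(6LEI) = 191.3/EI
  at A: UDL 13.5: wL³/(24EI) = 246.9/EI
  at B: UDL 13.5: wL³/(24EI) = 246.9/EI
  θ_A0 = 438.3/EI,  θ_B0 = 438.3/EI
Flexibility coefficients: a unit moment at one end gives L/(3EI) there and L/(6EI) at the far end, so f₁₁ = f₂₂ = 2.533/EI and f₁₂ = f₂₁ = 1.267/EI.
Compatibility — zero rotation at each built-in end:
  2.533 M_A + 1.267 M_B = 438.3
  1.267 M_A + 2.533 M_B = 438.3
Solving the pair gives M_A = 115.3 kN·m and M_B = 115.3 kN·m (hogging).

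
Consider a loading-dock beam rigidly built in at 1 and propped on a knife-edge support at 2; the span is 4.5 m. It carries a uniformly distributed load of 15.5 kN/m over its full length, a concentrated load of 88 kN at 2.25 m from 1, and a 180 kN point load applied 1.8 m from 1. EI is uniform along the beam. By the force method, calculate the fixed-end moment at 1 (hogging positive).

M_1 = 269 kN·m

Remove the prop at 2; the released (primary) structure is a cantilever built in at 1.
Free-end deflection of the primary structure under the applied loading (downward +):
  UDL 15.5: wL⁴/(8EI) = 794.5/EI
  point load 88 at a = 2.25: Pa²(3L − a)/(6EI) = 835.3/EI
  point load 180 at a = 1.8: Pa²(3L − a)/(6EI) = 1137/EI
  δ_0 = 2767/EI
Tip deflection under a unit load at 2: L³/(3EI) = 30.38/EI.
The prop prevents deflection at 2: R_2 = δ_0/δ_{22} = 2767/30.38 = 91.1 kN.
Moment equilibrium about 1: M_1 = Σ(load moments about 1) − R_2·L = 678.9 − 91.1×4.5 = 269 kN·m.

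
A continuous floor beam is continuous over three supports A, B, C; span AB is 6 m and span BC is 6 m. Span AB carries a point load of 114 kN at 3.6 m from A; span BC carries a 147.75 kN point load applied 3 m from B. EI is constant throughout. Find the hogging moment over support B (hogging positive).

Take M_B as the redundant. Released structure: two simple spans AB and BC with a hinge at B.
End slopes at the hinge B, treating each span as simply supported:
  span AB: point load 114 at a = 3.6: Pab(L + a)/(6LEI) = 262.7/EI
  span BC: point load 147.75 at a = 3: Pab(L + b)/(6LEI) = 332.4/EI
  relative rotation θ_0 = (262.7 + 332.4)/EI = 595.1/EI
A unit hogging moment at B produces rotation L₁/(3EI) + L₂/(3EI) = 4/EI.
Compatibility: M_B·(L₁+L₂)/(3EI) = θ_0, giving M_B = 148.8 kN·m (hogging).

M_B = 148.8 kN·m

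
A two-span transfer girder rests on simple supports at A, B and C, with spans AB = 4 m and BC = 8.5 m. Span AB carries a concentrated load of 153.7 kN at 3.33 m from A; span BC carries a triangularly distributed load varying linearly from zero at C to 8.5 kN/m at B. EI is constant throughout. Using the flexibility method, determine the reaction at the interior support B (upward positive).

R_B = 171.5 kN

Release continuity at B by inserting a hinge; the redundant is the internal moment M_B. The primary structure is two simply-supported spans AB and BC.
Rotations at B on the released spans (each span's end-slope, ×1/EI):
  span AB: point load 153.7 at a = 3.33: Pab(L + a)/(6LEI) = 104.7/EI
  span BC: triangular load, peak 8.5: w₀L³/(45EI) = 116/EI
  relative rotation θ_0 = (104.7 + 116)/EI = 220.7/EI
A unit hogging moment at B produces rotation L₁/(3EI) + L₂/(3EI) = 4.167/EI.
Compatibility: M_B·(L₁+L₂)/(3EI) = θ_0, giving M_B = 52.98 kN·m (hogging).
Span AB, ΣM about A with M_B applied at B: R_B^{AB}·4 = 511.8 + 52.98, so R_B^{AB} = 141.2 kN and R_A = 153.7 − 141.2 = 12.5 kN.
Span BC, ΣM about C: R_B^{BC}·8.5 = 204.7 + 52.98, so R_B^{BC} = 30.32 kN and R_C = 36.12 − 30.32 = 5.809 kN.
R_B = 141.2 + 30.32 = 171.5 kN.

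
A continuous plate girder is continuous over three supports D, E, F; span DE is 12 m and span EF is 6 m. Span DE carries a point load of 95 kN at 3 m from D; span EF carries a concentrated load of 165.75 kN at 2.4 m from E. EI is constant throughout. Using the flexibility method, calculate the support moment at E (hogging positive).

Take M_E as the redundant. Released structure: two simple spans DE and EF with a hinge at E.
Discontinuity in slope at E on the released structure — sum the simple-span end rotations:
  span DE: point load 95 at a = 3: Pab(L + a)/(6LEI) = 534.4/EI
  span EF: point load 165.75 at a = 2.4: Pab(L + b)/(6LEI) = 381.9/EI
  relative rotation θ_0 = (534.4 + 381.9)/EI = 916.3/EI
A unit hogging moment at E produces rotation L₁/(3EI) + L₂/(3EI) = 6/EI.
Compatibility: M_E·(L₁+L₂)/(3EI) = θ_0, giving M_E = 152.7 kN·m (hogging).

M_E = 152.7 kN·m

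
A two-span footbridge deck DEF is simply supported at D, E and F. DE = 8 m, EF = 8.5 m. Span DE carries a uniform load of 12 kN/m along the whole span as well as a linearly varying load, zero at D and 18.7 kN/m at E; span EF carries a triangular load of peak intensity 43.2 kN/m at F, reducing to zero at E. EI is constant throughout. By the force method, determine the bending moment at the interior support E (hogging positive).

M_E = 179 kN·m

Insert a hinge at E; M_E is the redundant, and each span becomes simply supported.
Rotations at E on the released spans (each span's end-slope, ×1/EI):
  span DE: UDL 12: wL³/(24EI) = 256/EI
  span DE: triangular load, peak 18.7: w₀L³/(45EI) = 212.8/EI
  span EF: triangular load, peak 43.2: 7w₀L³/(360EI) = 515.9/EI
  relative rotation θ_0 = (468.8 + 515.9)/EI = 984.6/EI
A unit hogging moment at E produces rotation L₁/(3EI) + L₂/(3EI) = 5.5/EI.
Slope continuity at E: θ_0 = M_E·5.5/EI, so M_E = 984.6/5.5 = 179 kN·m (hogging).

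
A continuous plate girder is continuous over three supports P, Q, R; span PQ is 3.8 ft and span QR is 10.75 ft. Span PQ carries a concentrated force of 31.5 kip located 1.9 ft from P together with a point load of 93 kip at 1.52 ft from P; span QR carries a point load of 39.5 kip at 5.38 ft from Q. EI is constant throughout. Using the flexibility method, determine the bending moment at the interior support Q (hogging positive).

Take M_Q as the redundant. Released structure: two simple spans PQ and QR with a hinge at Q.
End slopes at the hinge Q, treating each span as simply supported:
  span PQ: point load 31.5 at a = 1.9: Pab(L + a)/(6LEI) = 28.43/EI
  span PQ: point load 93 at a = 1.52: Pab(L + a)/(6LEI) = 75.2/EI
  span QR: point load 39.5 at a = 5.38: Pab(L + b)/(6LEI) = 285.2/EI
  relative rotation θ_0 = (103.6 + 285.2)/EI = 388.8/EI
A unit hogging moment at Q produces rotation L₁/(3EI) + L₂/(3EI) = 4.85/EI.
Slope continuity at Q: θ_0 = M_Q·4.85/EI, so M_Q = 388.8/4.85 = 80.17 kip·ft (hogging).

M_Q = 80.17 kip·ft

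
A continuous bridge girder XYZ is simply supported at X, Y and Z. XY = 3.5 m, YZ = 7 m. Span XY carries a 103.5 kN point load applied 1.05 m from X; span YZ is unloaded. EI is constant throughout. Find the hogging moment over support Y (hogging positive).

Release continuity at Y by inserting a hinge; the redundant is the internal moment M_Y. The primary structure is two simply-supported spans XY and YZ.
Discontinuity in slope at Y on the released structure — sum the simple-span end rotations:
  span XY: point load 103.5 at a = 1.05: Pab(L + a)/(6LEI) = 57.69/EI
  relative rotation θ_0 = (57.69 + 0)/EI = 57.69/EI
A unit hogging moment at Y produces rotation L₁/(3EI) + L₂/(3EI) = 3.5/EI.
Compatibility: M_Y·(L₁+L₂)/(3EI) = θ_0, giving M_Y = 16.48 kN·m (hogging).

M_Y = 16.48 kN·m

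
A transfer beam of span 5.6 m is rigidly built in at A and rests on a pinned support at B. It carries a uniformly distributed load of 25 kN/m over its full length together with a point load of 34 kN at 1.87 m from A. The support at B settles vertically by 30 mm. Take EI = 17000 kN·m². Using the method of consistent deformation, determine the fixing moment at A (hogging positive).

M_A = 182.1 kN·m

Take the reaction at B as the redundant and release it; the primary structure is a cantilever fixed at A.
Downward deflection at the released point B due to the loads:
  UDL 25: wL⁴/(8EI) = 3073/EI
  point load 34 at a = 1.87: Pa²(3L − a)/(6EI) = 295.8/EI
  δ_0 = 3369/EI
Flexibility coefficient — unit upward force at B: δ_{BB} = L³/(3EI) = 58.54/EI.
With EI = 17000 kN·m²: δ_0 = 0.19818 m and δ_{BB} = 0.003443 m/kN.
Compatibility — the beam at B must follow the support down by 0.03 m: δ_0 − R_B·δ_{BB} = 0.03, so R_B = (0.19818 − 0.03)/0.003443 = 48.84 kN.
Moment equilibrium about A: M_A = Σ(load moments about A) − R_B·L = 455.6 − 48.84×5.6 = 182.1 kN·m.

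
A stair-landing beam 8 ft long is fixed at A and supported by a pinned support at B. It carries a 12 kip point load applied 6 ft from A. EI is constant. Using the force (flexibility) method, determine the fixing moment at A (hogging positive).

M_A = 11.25 kip·ft

Remove the prop at B; the released (primary) structure is a cantilever built in at A.
Free-end deflection of the primary structure under the applied loading (downward +):
  point load 12 at a = 6: Pa²(3L − a)/(6EI) = 1296/EI
Tip deflection under a unit load at B: L³/(3EI) = 170.7/EI.
The prop prevents deflection at B: R_B = δ_0/δ_{BB} = 1296/170.7 = 7.594 kip.
Moment equilibrium about A: M_A = Σ(load moments about A) − R_B·L = 72 − 7.594×8 = 11.25 kip·ft.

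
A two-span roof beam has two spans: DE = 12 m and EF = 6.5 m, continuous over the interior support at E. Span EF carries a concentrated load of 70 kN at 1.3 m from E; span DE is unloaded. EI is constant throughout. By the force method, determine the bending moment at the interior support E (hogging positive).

Insert a hinge at E; M_E is the redundant, and each span becomes simply supported.
Rotations at E on the released spans (each span's end-slope, ×1/EI):
  span EF: point load 70 at a = 1.3: Pab(L + b)/(6LEI) = 142/EI
  relative rotation θ_0 = (0 + 142)/EI = 142/EI
A unit hogging moment at E produces rotation L₁/(3EI) + L₂/(3EI) = 6.167/EI.
Slope continuity at E: θ_0 = M_E·6.167/EI, so M_E = 142/6.167 = 23.02 kN·m (hogging).

M_E = 23.02 kN·m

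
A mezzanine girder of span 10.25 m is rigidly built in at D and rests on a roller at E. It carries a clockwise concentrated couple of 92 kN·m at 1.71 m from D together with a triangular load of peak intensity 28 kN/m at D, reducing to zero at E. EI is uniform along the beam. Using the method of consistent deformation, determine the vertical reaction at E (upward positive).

Remove the prop at E; the released (primary) structure is a cantilever built in at D.
Deflection at E on the released cantilever, summing each load's contribution:
  clockwise couple 92 at a = 1.71: M₀a(2L − a)/(2EI) = 1478/EI
  triangular load, peak 28 at the fixed end: w₀L⁴/(30EI) = 10302/EI
  δ_0 = 11780/EI
Tip deflection under a unit load at E: L³/(3EI) = 359/EI.
Compatibility at E: δ_0 − R_E·δ_{EE} = 0, so R_E = 11780/359 = 32.82 kN.

R_E = 32.82 kN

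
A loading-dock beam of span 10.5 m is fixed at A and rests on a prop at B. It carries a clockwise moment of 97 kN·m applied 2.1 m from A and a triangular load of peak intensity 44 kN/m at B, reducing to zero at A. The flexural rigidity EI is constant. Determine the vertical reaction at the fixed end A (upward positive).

R_A = 98.96 kN

Release the roller at B. Primary structure: cantilever fixed at A.
Downward deflection at the released point B due to the loads:
  clockwise couple 97 at a = 2.1: M₀a(2L − a)/(2EI) = 1925/EI
  triangular load, peak 44 at the free end: 11w₀L⁴/(120EI) = 49025/EI
  δ_0 = 50950/EI
Tip deflection under a unit load at B: L³/(3EI) = 385.9/EI.
Compatibility at B: δ_0 − R_B·δ_{BB} = 0, so R_B = 50950/385.9 = 132 kN.
Vertical equilibrium: R_A = ΣP − R_B = 231 − 132 = 98.96 kN.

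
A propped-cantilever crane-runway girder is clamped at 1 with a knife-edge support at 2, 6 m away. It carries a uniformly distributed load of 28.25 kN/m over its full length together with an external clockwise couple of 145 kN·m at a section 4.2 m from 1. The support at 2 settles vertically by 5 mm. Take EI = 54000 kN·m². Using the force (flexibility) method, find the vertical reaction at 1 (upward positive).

Take the reaction at 2 as the redundant and release it; the primary structure is a cantilever fixed at 1.
Free-end deflection of the primary structure under the applied loading (downward +):
  UDL 28.25: wL⁴/(8EI) = 4576/EI
  clockwise couple 145 at a = 4.2: M₀a(2L − a)/(2EI) = 2375/EI
  δ_0 = 6952/EI
Flexibility coefficient — unit upward force at 2: δ_{22} = L³/(3EI) = 72/EI.
With EI = 54000 kN·m²: δ_0 = 0.12873 m and δ_{22} = 0.001333 m/kN.
Compatibility — the beam at 2 must follow the support down by 0.005 m: δ_0 − R_2·δ_{22} = 0.005, so R_2 = (0.12873 − 0.005)/0.001333 = 92.8 kN.
Vertical equilibrium: R_1 = ΣP − R_2 = 169.5 − 92.8 = 76.7 kN.

R_1 = 76.7 kN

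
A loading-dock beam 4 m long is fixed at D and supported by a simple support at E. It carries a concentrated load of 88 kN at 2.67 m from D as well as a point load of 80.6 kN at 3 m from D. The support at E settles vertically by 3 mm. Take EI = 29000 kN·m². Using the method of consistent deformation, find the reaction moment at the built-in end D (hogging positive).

M_D = 106.1 kN·m

Choose R_E as the redundant. The primary structure is the cantilever fixed at D.
Deflection at E on the released cantilever, summing each load's contribution:
  point load 88 at a = 2.67: Pa²(3L − a)/(6EI) = 975.5/EI
  point load 80.6 at a = 3: Pa²(3L − a)/(6EI) = 1088/EI
  δ_0 = 2064/EI
Flexibility coefficient — unit upward force at E: δ_{EE} = L³/(3EI) = 21.33/EI.
With EI = 29000 kN·m²: δ_0 = 0.071159 m and δ_{EE} = 0.000736 m/kN.
Compatibility — the beam at E must follow the support down by 0.003 m: δ_0 − R_E·δ_{EE} = 0.003, so R_E = (0.071159 − 0.003)/0.000736 = 92.65 kN.
Moment equilibrium about D: M_D = Σ(load moments about D) − R_E·L = 476.8 − 92.65×4 = 106.1 kN·m.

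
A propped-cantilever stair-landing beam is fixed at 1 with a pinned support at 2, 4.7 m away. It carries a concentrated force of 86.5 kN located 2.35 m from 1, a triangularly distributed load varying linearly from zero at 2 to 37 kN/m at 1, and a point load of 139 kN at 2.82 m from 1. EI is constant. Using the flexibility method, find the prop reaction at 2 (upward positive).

Remove the prop at 2; the released (primary) structure is a cantilever built in at 1.
Deflection at 2 on the released cantilever, summing each load's contribution:
  point load 86.5 at a = 2.35: Pa²(3L − a)/(6EI) = 935.5/EI
  triangular load, peak 37 at the fixed end: w₀L⁴/(30EI) = 601.8/EI
  point load 139 at a = 2.82: Pa²(3L − a)/(6EI) = 2078/EI
  δ_0 = 3615/EI
Flexibility coefficient — unit upward force at 2: δ_{22} = L³/(3EI) = 34.61/EI.
Compatibility at 2: δ_0 − R_2·δ_{22} = 0, so R_2 = 3615/34.61 = 104.5 kN.

R_2 = 104.5 kN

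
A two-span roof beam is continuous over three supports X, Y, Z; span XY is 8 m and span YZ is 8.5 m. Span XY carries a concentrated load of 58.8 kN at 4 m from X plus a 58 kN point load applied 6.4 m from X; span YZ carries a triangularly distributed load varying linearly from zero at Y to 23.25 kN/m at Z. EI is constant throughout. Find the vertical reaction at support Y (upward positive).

R_Y = 139.2 kN

Take M_Y as the redundant. Released structure: two simple spans XY and YZ with a hinge at Y.
Discontinuity in slope at Y on the released structure — sum the simple-span end rotations:
  span XY: point load 58.8 at a = 4: Pab(L + a)/(6LEI) = 235.2/EI
  span XY: point load 58 at a = 6.4: Pab(L + a)/(6LEI) = 178.2/EI
  span YZ: triangular load, peak 23.25: 7w₀L³/(360EI) = 277.6/EI
  relative rotation θ_0 = (413.4 + 277.6)/EI = 691/EI
A unit hogging moment at Y produces rotation L₁/(3EI) + L₂/(3EI) = 5.5/EI.
Slope continuity at Y: θ_0 = M_Y·5.5/EI, so M_Y = 691/5.5 = 125.6 kN·m (hogging).
Span XY, ΣM about X with M_Y applied at Y: R_Y^{XY}·8 = 606.4 + 125.6, so R_Y^{XY} = 91.5 kN and R_X = 116.8 − 91.5 = 25.3 kN.
Span YZ, ΣM about Z: R_Y^{YZ}·8.5 = 280 + 125.6, so R_Y^{YZ} = 47.72 kN and R_Z = 98.81 − 47.72 = 51.09 kN.
R_Y = 91.5 + 47.72 = 139.2 kN.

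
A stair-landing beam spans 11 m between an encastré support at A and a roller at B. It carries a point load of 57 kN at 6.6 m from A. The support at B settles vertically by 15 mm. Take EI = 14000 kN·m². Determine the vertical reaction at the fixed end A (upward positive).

Choose R_B as the redundant. The primary structure is the cantilever fixed at A.
Free-end deflection of the primary structure under the applied loading (downward +):
  point load 57 at a = 6.6: Pa²(3L − a)/(6EI) = 10925/EI
Flexibility coefficient — unit upward force at B: δ_{BB} = L³/(3EI) = 443.7/EI.
With EI = 14000 kN·m²: δ_0 = 0.78035 m and δ_{BB} = 0.03169 m/kN.
Compatibility — the beam at B must follow the support down by 0.015 m: δ_0 − R_B·δ_{BB} = 0.015, so R_B = (0.78035 − 0.015)/0.03169 = 24.15 kN.
Vertical equilibrium: R_A = ΣP − R_B = 57 − 24.15 = 32.85 kN.

R_A = 32.85 kN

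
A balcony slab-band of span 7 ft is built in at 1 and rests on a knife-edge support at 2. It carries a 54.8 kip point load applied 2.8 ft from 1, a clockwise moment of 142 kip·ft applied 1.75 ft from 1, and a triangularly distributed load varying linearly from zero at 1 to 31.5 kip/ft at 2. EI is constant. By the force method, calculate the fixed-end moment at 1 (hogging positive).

Release the roller at 2. Primary structure: cantilever fixed at 1.
Free-end deflection of the primary structure under the applied loading (downward +):
  point load 54.8 at a = 2.8: Pa²(3L − a)/(6EI) = 1303/EI
  clockwise couple 142 at a = 1.75: M₀a(2L − a)/(2EI) = 1522/EI
  triangular load, peak 31.5 at the free end: 11w₀L⁴/(120EI) = 6933/EI
  δ_0 = 9758/EI
Tip deflection under a unit load at 2: L³/(3EI) = 114.3/EI.
The prop prevents deflection at 2: R_2 = δ_0/δ_{22} = 9758/114.3 = 85.35 kip.
Moment equilibrium about 1: M_1 = Σ(load moments about 1) − R_2·L = 809.9 − 85.35×7 = 212.5 kip·ft.

M_1 = 212.5 kip·ft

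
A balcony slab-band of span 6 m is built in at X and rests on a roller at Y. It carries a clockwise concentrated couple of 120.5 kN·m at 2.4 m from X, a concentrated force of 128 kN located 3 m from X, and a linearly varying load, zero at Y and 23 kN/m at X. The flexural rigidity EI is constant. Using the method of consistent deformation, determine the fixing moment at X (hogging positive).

M_X = 204 kN·m

Choose R_Y as the redundant. The primary structure is the cantilever fixed at X.
Free-end deflection of the primary structure under the applied loading (downward +):
  clockwise couple 120.5 at a = 2.4: M₀a(2L − a)/(2EI) = 1388/EI
  point load 128 at a = 3: Pa²(3L − a)/(6EI) = 2880/EI
  triangular load, peak 23 at the fixed end: w₀L⁴/(30EI) = 993.6/EI
  δ_0 = 5262/EI
Flexibility coefficient — unit upward force at Y: δ_{YY} = L³/(3EI) = 72/EI.
The prop prevents deflection at Y: R_Y = δ_0/δ_{YY} = 5262/72 = 73.08 kN.
Moment equilibrium about X: M_X = Σ(load moments about X) − R_Y·L = 642.5 − 73.08×6 = 204 kN·m.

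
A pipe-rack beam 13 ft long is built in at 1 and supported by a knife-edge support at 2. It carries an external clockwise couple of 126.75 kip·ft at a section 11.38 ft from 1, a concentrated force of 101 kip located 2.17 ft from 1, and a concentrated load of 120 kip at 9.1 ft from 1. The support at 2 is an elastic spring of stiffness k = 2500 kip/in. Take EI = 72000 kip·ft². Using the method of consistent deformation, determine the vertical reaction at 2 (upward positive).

R_2 = 85.72 kip

Choose R_2 as the redundant. The primary structure is the cantilever fixed at 1.
Free-end deflection of the primary structure under the applied loading (downward +):
  clockwise couple 126.75 at a = 11.38: M₀a(2L − a)/(2EI) = 10544/EI
  point load 101 at a = 2.17: Pa²(3L − a)/(6EI) = 2919/EI
  point load 120 at a = 9.1: Pa²(3L − a)/(6EI) = 49520/EI
  δ_0 = 62984/EI
Flexibility coefficient — unit upward force at 2: δ_{22} = L³/(3EI) = 732.3/EI.
With EI = 72000 kip·ft²: δ_0 = 0.87478 ft and δ_{22} = 0.010171 ft/kip.
Compatibility — the spring shortens by R_2/k under the reaction it provides: δ_0 − R_2·δ_{22} = R_2/k. With 1/k = 1/(2500×12) ft/kip = 0.000033 ft/kip, R_2 = δ_0 / (δ_{22} + 1/k) = 0.87478 / (0.010171 + 0.000033) = 85.72 kip.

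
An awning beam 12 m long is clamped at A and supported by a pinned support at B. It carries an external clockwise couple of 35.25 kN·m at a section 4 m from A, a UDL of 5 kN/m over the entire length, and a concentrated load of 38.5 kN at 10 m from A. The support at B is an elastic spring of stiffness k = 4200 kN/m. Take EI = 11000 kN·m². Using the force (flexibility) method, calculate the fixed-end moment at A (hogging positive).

M_A = 136.2 kN·m

Release the roller at B. Primary structure: cantilever fixed at A.
Deflection at B on the released cantilever, summing each load's contribution:
  clockwise couple 35.25 at a = 4: M₀a(2L − a)/(2EI) = 1410/EI
  UDL 5: wL⁴/(8EI) = 12960/EI
  point load 38.5 at a = 10: Pa²(3L − a)/(6EI) = 16683/EI
  δ_0 = 31053/EI
Flexibility coefficient — unit upward force at B: δ_{BB} = L³/(3EI) = 576/EI.
With EI = 11000 kN·m²: δ_0 = 2.823 m and δ_{BB} = 0.052364 m/kN.
Compatibility — the spring shortens by R_B/k under the reaction it provides: δ_0 − R_B·δ_{BB} = R_B/k. With 1/k = 0.000238 m/kN, R_B = δ_0 / (δ_{BB} + 1/k) = 2.823 / (0.052364 + 0.000238) = 53.67 kN.
Moment equilibrium about A: M_A = Σ(load moments about A) − R_B·L = 780.2 − 53.67×12 = 136.2 kN·m.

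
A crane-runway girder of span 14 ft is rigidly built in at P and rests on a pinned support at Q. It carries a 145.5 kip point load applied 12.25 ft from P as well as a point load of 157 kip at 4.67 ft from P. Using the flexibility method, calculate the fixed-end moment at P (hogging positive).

Take the reaction at Q as the redundant and release it; the primary structure is a cantilever fixed at P.
Free-end deflection of the primary structure under the applied loading (downward +):
  point load 145.5 at a = 12.25: Pa²(3L − a)/(6EI) = 108261/EI
  point load 157 at a = 4.67: Pa²(3L − a)/(6EI) = 21303/EI
  δ_0 = 129564/EI
Tip deflection under a unit load at Q: L³/(3EI) = 914.7/EI.
The prop prevents deflection at Q: R_Q = δ_0/δ_{QQ} = 129564/914.7 = 141.7 kip.
Moment equilibrium about P: M_P = Σ(load moments about P) − R_Q·L = 2516 − 141.7×14 = 532.4 kip·ft.

M_P = 532.4 kip·ft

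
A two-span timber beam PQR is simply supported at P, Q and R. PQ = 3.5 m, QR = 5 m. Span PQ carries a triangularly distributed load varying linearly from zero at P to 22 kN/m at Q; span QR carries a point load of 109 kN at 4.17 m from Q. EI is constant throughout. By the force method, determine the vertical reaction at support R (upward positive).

R_R = 84.25 kN

Release continuity at Q by inserting a hinge; the redundant is the internal moment M_Q. The primary structure is two simply-supported spans PQ and QR.
Rotations at Q on the released spans (each span's end-slope, ×1/EI):
  span PQ: triangular load, peak 22: w₀L³/(45EI) = 20.96/EI
  span QR: point load 109 at a = 4.17: Pab(L + b)/(6LEI) = 73.31/EI
  relative rotation θ_0 = (20.96 + 73.31)/EI = 94.28/EI
A unit hogging moment at Q produces rotation L₁/(3EI) + L₂/(3EI) = 2.833/EI.
Compatibility: M_Q·(L₁+L₂)/(3EI) = θ_0, giving M_Q = 33.27 kN·m (hogging).
Span QR, ΣM about R: R_Q^{QR}·5 = 90.47 + 33.27, so R_Q^{QR} = 24.75 kN and R_R = 109 − 24.75 = 84.25 kN.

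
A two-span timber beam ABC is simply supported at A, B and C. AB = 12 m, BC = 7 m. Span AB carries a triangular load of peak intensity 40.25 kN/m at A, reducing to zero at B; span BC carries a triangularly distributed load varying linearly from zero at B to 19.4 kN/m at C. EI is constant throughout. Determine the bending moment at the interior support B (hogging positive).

M_B = 234 kN·m

Insert a hinge at B; M_B is the redundant, and each span becomes simply supported.
Discontinuity in slope at B on the released structure — sum the simple-span end rotations:
  span AB: triangular load, peak 40.25: 7w₀L³/(360EI) = 1352/EI
  span BC: triangular load, peak 19.4: 7w₀L³/(360EI) = 129.4/EI
  relative rotation θ_0 = (1352 + 129.4)/EI = 1482/EI
A unit hogging moment at B produces rotation L₁/(3EI) + L₂/(3EI) = 6.333/EI.
Slope continuity at B: θ_0 = M_B·6.333/EI, so M_B = 1482/6.333 = 234 kN·m (hogging).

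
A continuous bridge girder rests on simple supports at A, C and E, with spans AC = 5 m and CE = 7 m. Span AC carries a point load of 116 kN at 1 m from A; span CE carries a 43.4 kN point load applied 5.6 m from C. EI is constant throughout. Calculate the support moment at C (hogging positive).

Insert a hinge at C; M_C is the redundant, and each span becomes simply supported.
Rotations at C on the released spans (each span's end-slope, ×1/EI):
  span AC: point load 116 at a = 1: Pab(L + a)/(6LEI) = 92.8/EI
  span CE: point load 43.4 at a = 5.6: Pab(L + b)/(6LEI) = 68.05/EI
  relative rotation θ_0 = (92.8 + 68.05)/EI = 160.9/EI
A unit hogging moment at C produces rotation L₁/(3EI) + L₂/(3EI) = 4/EI.
Compatibility: M_C·(L₁+L₂)/(3EI) = θ_0, giving M_C = 40.21 kN·m (hogging).

M_C = 40.21 kN·m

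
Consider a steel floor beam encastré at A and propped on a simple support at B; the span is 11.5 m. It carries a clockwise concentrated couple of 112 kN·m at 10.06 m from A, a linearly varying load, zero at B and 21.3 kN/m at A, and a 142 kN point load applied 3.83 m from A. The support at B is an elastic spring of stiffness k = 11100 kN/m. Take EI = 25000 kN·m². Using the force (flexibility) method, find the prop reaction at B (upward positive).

R_B = 59.61 kN

Choose R_B as the redundant. The primary structure is the cantilever fixed at A.
Downward deflection at the released point B due to the loads:
  clockwise couple 112 at a = 10.06: M₀a(2L − a)/(2EI) = 7290/EI
  triangular load, peak 21.3 at the fixed end: w₀L⁴/(30EI) = 12418/EI
  point load 142 at a = 3.83: Pa²(3L − a)/(6EI) = 10648/EI
  δ_0 = 30355/EI
Flexibility coefficient — unit upward force at B: δ_{BB} = L³/(3EI) = 507/EI.
With EI = 25000 kN·m²: δ_0 = 1.2142 m and δ_{BB} = 0.020278 m/kN.
Compatibility — the spring shortens by R_B/k under the reaction it provides: δ_0 − R_B·δ_{BB} = R_B/k. With 1/k = 0.00009 m/kN, R_B = δ_0 / (δ_{BB} + 1/k) = 1.2142 / (0.020278 + 0.00009) = 59.61 kN.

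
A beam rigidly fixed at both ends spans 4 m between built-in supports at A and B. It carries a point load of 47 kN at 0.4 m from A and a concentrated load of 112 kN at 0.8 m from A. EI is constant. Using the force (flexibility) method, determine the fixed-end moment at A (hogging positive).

M_A = 72.57 kN·m

Take the two fixed-end moments M_A, M_B as redundants; the released structure is the simple span AB.
End rotations of the released simple span under the applied load (×1/EI):
  at A: point load 47 at a = 0.4: Pab(L + b)/(6LEI) = 21.43/EI
  at B: point load 47 at a = 0.4: Pab(L + a)/(6LEI) = 12.41/EI
  at A: point load 112 at a = 0.8: Pab(L + b)/(6LEI) = 86.02/EI
  at B: point load 112 at a = 0.8: Pab(L + a)/(6LEI) = 57.34/EI
  θ_A0 = 107.4/EI,  θ_B0 = 69.75/EI
Flexibility coefficients: a unit moment at one end gives L/(3EI) there and L/(6EI) at the far end, so f₁₁ = f₂₂ = 1.333/EI and f₁₂ = f₂₁ = 0.6667/EI.
Compatibility — zero rotation at each built-in end:
  1.333 M_A + 0.6667 M_B = 107.4
  0.6667 M_A + 1.333 M_B = 69.75
Solving the pair gives M_A = 72.57 kN·m and M_B = 16.03 kN·m (hogging).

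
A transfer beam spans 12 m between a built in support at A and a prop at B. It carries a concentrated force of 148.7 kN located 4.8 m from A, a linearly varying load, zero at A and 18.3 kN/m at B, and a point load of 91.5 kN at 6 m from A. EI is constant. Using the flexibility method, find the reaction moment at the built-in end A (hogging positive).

Choose R_B as the redundant. The primary structure is the cantilever fixed at A.
Downward deflection at the released point B due to the loads:
  point load 148.7 at a = 4.8: Pa²(3L − a)/(6EI) = 17815/EI
  triangular load, peak 18.3 at the free end: 11w₀L⁴/(120EI) = 34785/EI
  point load 91.5 at a = 6: Pa²(3L − a)/(6EI) = 16470/EI
  δ_0 = 69070/EI
Flexibility coefficient — unit upward force at B: δ_{BB} = L³/(3EI) = 576/EI.
The prop prevents deflection at B: R_B = δ_0/δ_{BB} = 69070/576 = 119.9 kN.
Moment equilibrium about A: M_A = Σ(load moments about A) − R_B·L = 2141 − 119.9×12 = 702.2 kN·m.

M_A = 702.2 kN·m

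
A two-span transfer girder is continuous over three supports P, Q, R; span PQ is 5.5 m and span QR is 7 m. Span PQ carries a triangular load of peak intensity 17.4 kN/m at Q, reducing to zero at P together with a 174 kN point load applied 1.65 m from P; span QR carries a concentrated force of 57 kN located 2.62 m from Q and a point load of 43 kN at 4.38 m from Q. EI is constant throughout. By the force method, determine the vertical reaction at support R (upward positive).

Insert a hinge at Q; M_Q is the redundant, and each span becomes simply supported.
End slopes at the hinge Q, treating each span as simply supported:
  span PQ: triangular load, peak 17.4: w₀L³/(45EI) = 64.33/EI
  span PQ: point load 174 at a = 1.65: Pab(L + a)/(6LEI) = 239.5/EI
  span QR: point load 57 at a = 2.62: Pab(L + b)/(6LEI) = 177.2/EI
  span QR: point load 43 at a = 4.38: Pab(L + b)/(6LEI) = 113/EI
  relative rotation θ_0 = (303.8 + 290.3)/EI = 594.1/EI
A unit hogging moment at Q produces rotation L₁/(3EI) + L₂/(3EI) = 4.167/EI.
Compatibility: M_Q·(L₁+L₂)/(3EI) = θ_0, giving M_Q = 142.6 kN·m (hogging).
Span QR, ΣM about R: R_Q^{QR}·7 = 362.3 + 142.6, so R_Q^{QR} = 72.13 kN and R_R = 100 − 72.13 = 27.87 kN.

R_R = 27.87 kN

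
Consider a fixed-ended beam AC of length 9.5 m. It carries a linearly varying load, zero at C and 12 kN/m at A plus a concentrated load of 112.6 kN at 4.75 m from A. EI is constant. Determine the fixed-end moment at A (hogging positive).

M_A = 187.9 kN·m

Take the two fixed-end moments M_A, M_C as redundants; the released structure is the simple span AC.
Simple-span end rotations at A and C under the given loads:
  at A: triangular load, peak 12: w₀L³/(45EI) = 228.6/EI
  at C: triangular load, peak 12: 7w₀L³/(360EI) = 200.1/EI
  at A: point load 112.6 at a = 4.75: Pab(L + b)/(6LEI) = 635.1/EI
  at C: point load 112.6 at a = 4.75: Pab(L + a)/(6LEI) = 635.1/EI
  θ_A0 = 863.8/EI,  θ_C0 = 835.2/EI
Flexibility coefficients: a unit moment at one end gives L/(3EI) there and L/(6EI) at the far end, so f₁₁ = f₂₂ = 3.167/EI and f₁₂ = f₂₁ = 1.583/EI.
Compatibility — zero rotation at each built-in end:
  3.167 M_A + 1.583 M_C = 863.8
  1.583 M_A + 3.167 M_C = 835.2
Solving the pair gives M_A = 187.9 kN·m and M_C = 169.8 kN·m (hogging).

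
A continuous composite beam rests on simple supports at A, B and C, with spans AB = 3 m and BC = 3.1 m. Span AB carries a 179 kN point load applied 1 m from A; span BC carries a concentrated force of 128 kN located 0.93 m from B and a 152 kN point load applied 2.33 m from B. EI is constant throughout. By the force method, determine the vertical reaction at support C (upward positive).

Take M_B as the redundant. Released structure: two simple spans AB and BC with a hinge at B.
Rotations at B on the released spans (each span's end-slope, ×1/EI):
  span AB: point load 179 at a = 1: Pab(L + a)/(6LEI) = 79.56/EI
  span BC: point load 128 at a = 0.93: Pab(L + b)/(6LEI) = 73.19/EI
  span BC: point load 152 at a = 2.33: Pab(L + b)/(6LEI) = 56.74/EI
  relative rotation θ_0 = (79.56 + 129.9)/EI = 209.5/EI
A unit hogging moment at B produces rotation L₁/(3EI) + L₂/(3EI) = 2.033/EI.
Slope continuity at B: θ_0 = M_B·2.033/EI, so M_B = 209.5/2.033 = 103 kN·m (hogging).
Span BC, ΣM about C: R_B^{BC}·3.1 = 394.8 + 103, so R_B^{BC} = 160.6 kN and R_C = 280 − 160.6 = 119.4 kN.

R_C = 119.4 kN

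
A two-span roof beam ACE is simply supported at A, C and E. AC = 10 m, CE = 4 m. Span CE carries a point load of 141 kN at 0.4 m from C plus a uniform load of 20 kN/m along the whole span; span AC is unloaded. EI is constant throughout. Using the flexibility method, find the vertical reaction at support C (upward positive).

Take M_C as the redundant. Released structure: two simple spans AC and CE with a hinge at C.
End slopes at the hinge C, treating each span as simply supported:
  span CE: point load 141 at a = 0.4: Pab(L + b)/(6LEI) = 64.3/EI
  span CE: UDL 20: wL³/(24EI) = 53.33/EI
  relative rotation θ_0 = (0 + 117.6)/EI = 117.6/EI
A unit hogging moment at C produces rotation L₁/(3EI) + L₂/(3EI) = 4.667/EI.
Compatibility: M_C·(L₁+L₂)/(3EI) = θ_0, giving M_C = 25.21 kN·m (hogging).
Span AC, ΣM about A with M_C applied at C: R_C^{AC}·10 = 0 + 25.21, so R_C^{AC} = 2.521 kN and R_A = 0 − 2.521 = -2.521 kN.
Span CE, ΣM about E: R_C^{CE}·4 = 667.6 + 25.21, so R_C^{CE} = 173.2 kN and R_E = 221 − 173.2 = 47.8 kN.
R_C = 2.521 + 173.2 = 175.7 kN.

R_C = 175.7 kN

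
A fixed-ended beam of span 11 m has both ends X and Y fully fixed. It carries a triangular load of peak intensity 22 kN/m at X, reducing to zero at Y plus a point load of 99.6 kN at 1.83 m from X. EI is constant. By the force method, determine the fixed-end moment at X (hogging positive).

Release both end moments; the primary structure is a simply-supported span XY with redundants M_X and M_Y.
On the primary (simply-supported) span, the end slopes from the loading are:
  at X: triangular load, peak 22: w₀L³/(45EI) = 650.7/EI
  at Y: triangular load, peak 22: 7w₀L³/(360EI) = 569.4/EI
  at X: point load 99.6 at a = 1.83: Pab(L + b)/(6LEI) = 510.8/EI
  at Y: point load 99.6 at a = 1.83: Pab(L + a)/(6LEI) = 324.9/EI
  θ_X0 = 1162/EI,  θ_Y0 = 894.3/EI
Flexibility coefficients: a unit moment at one end gives L/(3EI) there and L/(6EI) at the far end, so f₁₁ = f₂₂ = 3.667/EI and f₁₂ = f₂₁ = 1.833/EI.
Compatibility — zero rotation at each built-in end:
  3.667 M_X + 1.833 M_Y = 1162
  1.833 M_X + 3.667 M_Y = 894.3
Solving the pair gives M_X = 259.8 kN·m and M_Y = 114 kN·m (hogging).

M_X = 259.8 kN·m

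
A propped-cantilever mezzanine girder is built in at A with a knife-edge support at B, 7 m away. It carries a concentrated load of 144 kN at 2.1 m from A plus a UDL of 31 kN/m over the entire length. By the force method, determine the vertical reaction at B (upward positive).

R_B = 98.87 kN

Take the reaction at B as the redundant and release it; the primary structure is a cantilever fixed at A.
Free-end deflection of the primary structure under the applied loading (downward +):
  point load 144 at a = 2.1: Pa²(3L − a)/(6EI) = 2000/EI
  UDL 31: wL⁴/(8EI) = 9304/EI
  δ_0 = 11304/EI
Tip deflection under a unit load at B: L³/(3EI) = 114.3/EI.
The prop prevents deflection at B: R_B = δ_0/δ_{BB} = 11304/114.3 = 98.87 kN.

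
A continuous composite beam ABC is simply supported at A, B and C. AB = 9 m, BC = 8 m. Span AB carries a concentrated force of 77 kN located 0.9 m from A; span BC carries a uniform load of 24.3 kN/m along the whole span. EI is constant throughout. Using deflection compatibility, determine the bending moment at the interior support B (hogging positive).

Release continuity at B by inserting a hinge; the redundant is the internal moment M_B. The primary structure is two simply-supported spans AB and BC.
Rotations at B on the released spans (each span's end-slope, ×1/EI):
  span AB: point load 77 at a = 0.9: Pab(L + a)/(6LEI) = 102.9/EI
  span BC: UDL 24.3: wL³/(24EI) = 518.4/EI
  relative rotation θ_0 = (102.9 + 518.4)/EI = 621.3/EI
A unit hogging moment at B produces rotation L₁/(3EI) + L₂/(3EI) = 5.667/EI.
Slope continuity at B: θ_0 = M_B·5.667/EI, so M_B = 621.3/5.667 = 109.6 kN·m (hogging).

M_B = 109.6 kN·m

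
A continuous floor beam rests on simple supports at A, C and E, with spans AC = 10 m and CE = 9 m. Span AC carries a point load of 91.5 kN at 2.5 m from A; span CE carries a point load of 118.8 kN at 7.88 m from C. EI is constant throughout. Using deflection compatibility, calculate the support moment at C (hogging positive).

Take M_C as the redundant. Released structure: two simple spans AC and CE with a hinge at C.
Discontinuity in slope at C on the released structure — sum the simple-span end rotations:
  span AC: point load 91.5 at a = 2.5: Pab(L + a)/(6LEI) = 357.4/EI
  span CE: point load 118.8 at a = 7.88: Pab(L + b)/(6LEI) = 196.5/EI
  relative rotation θ_0 = (357.4 + 196.5)/EI = 553.9/EI
A unit hogging moment at C produces rotation L₁/(3EI) + L₂/(3EI) = 6.333/EI.
Compatibility: M_C·(L₁+L₂)/(3EI) = θ_0, giving M_C = 87.46 kN·m (hogging).

M_C = 87.46 kN·m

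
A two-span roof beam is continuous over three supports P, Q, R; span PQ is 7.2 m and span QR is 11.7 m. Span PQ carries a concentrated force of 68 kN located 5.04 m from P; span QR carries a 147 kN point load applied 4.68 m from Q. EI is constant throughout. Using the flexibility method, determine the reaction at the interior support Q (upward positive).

R_Q = 189.1 kN

Take M_Q as the redundant. Released structure: two simple spans PQ and QR with a hinge at Q.
Rotations at Q on the released spans (each span's end-slope, ×1/EI):
  span PQ: point load 68 at a = 5.04: Pab(L + a)/(6LEI) = 209.7/EI
  span QR: point load 147 at a = 4.68: Pab(L + b)/(6LEI) = 1288/EI
  relative rotation θ_0 = (209.7 + 1288)/EI = 1498/EI
A unit hogging moment at Q produces rotation L₁/(3EI) + L₂/(3EI) = 6.3/EI.
Compatibility: M_Q·(L₁+L₂)/(3EI) = θ_0, giving M_Q = 237.7 kN·m (hogging).
Span PQ, ΣM about P with M_Q applied at Q: R_Q^{PQ}·7.2 = 342.7 + 237.7, so R_Q^{PQ} = 80.62 kN and R_P = 68 − 80.62 = -12.62 kN.
Span QR, ΣM about R: R_Q^{QR}·11.7 = 1032 + 237.7, so R_Q^{QR} = 108.5 kN and R_R = 147 − 108.5 = 38.48 kN.
R_Q = 80.62 + 108.5 = 189.1 kN.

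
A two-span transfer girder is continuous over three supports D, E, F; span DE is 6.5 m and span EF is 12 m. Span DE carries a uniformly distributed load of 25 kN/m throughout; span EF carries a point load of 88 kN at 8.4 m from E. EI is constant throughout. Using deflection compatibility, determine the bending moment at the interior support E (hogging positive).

Insert a hinge at E; M_E is the redundant, and each span becomes simply supported.
Rotations at E on the released spans (each span's end-slope, ×1/EI):
  span DE: UDL 25: wL³/(24EI) = 286.1/EI
  span EF: point load 88 at a = 8.4: Pab(L + b)/(6LEI) = 576.6/EI
  relative rotation θ_0 = (286.1 + 576.6)/EI = 862.6/EI
A unit hogging moment at E produces rotation L₁/(3EI) + L₂/(3EI) = 6.167/EI.
Slope continuity at E: θ_0 = M_E·6.167/EI, so M_E = 862.6/6.167 = 139.9 kN·m (hogging).

M_E = 139.9 kN·m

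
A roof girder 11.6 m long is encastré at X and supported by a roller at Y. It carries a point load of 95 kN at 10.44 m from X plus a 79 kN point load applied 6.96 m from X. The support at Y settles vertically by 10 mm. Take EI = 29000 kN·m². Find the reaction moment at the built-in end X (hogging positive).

M_X = 215 kN·m

Remove the prop at Y; the released (primary) structure is a cantilever built in at X.
Downward deflection at the released point Y due to the loads:
  point load 95 at a = 10.44: Pa²(3L − a)/(6EI) = 42039/EI
  point load 79 at a = 6.96: Pa²(3L − a)/(6EI) = 17757/EI
  δ_0 = 59796/EI
Flexibility coefficient — unit upward force at Y: δ_{YY} = L³/(3EI) = 520.3/EI.
With EI = 29000 kN·m²: δ_0 = 2.0619 m and δ_{YY} = 0.017941 m/kN.
Compatibility — the beam at Y must follow the support down by 0.01 m: δ_0 − R_Y·δ_{YY} = 0.01, so R_Y = (2.0619 − 0.01)/0.017941 = 114.4 kN.
Moment equilibrium about X: M_X = Σ(load moments about X) − R_Y·L = 1542 − 114.4×11.6 = 215 kN·m.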